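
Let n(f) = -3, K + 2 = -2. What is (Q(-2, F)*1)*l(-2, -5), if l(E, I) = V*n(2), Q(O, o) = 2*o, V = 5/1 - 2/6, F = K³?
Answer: 1792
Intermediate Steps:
K = -4 (K = -2 - 2 = -4)
F = -64 (F = (-4)³ = -64)
V = 14/3 (V = 5*1 - 2*⅙ = 5 - ⅓ = 14/3 ≈ 4.6667)
l(E, I) = -14 (l(E, I) = (14/3)*(-3) = -14)
(Q(-2, F)*1)*l(-2, -5) = ((2*(-64))*1)*(-14) = -128*1*(-14) = -128*(-14) = 1792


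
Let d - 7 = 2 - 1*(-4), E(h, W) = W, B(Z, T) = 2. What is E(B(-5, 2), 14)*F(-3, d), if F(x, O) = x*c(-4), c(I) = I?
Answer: 168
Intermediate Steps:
d = 13 (d = 7 + (2 - 1*(-4)) = 7 + (2 + 4) = 7 + 6 = 13)
F(x, O) = -4*x (F(x, O) = x*(-4) = -4*x)
E(B(-5, 2), 14)*F(-3, d) = 14*(-4*(-3)) = 14*12 = 168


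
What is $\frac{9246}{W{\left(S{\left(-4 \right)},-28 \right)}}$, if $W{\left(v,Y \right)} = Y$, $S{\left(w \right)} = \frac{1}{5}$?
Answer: $- \frac{4623}{14} \approx -330.21$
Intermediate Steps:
$S{\left(w \right)} = \frac{1}{5}$
$\frac{9246}{W{\left(S{\left(-4 \right)},-28 \right)}} = \frac{9246}{-28} = 9246 \left(- \frac{1}{28}\right) = - \frac{4623}{14}$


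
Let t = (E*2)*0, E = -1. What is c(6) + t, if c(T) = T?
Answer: 6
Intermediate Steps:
t = 0 (t = -1*2*0 = -2*0 = 0)
c(6) + t = 6 + 0 = 6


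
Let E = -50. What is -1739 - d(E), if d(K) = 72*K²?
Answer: -181739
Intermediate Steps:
-1739 - d(E) = -1739 - 72*(-50)² = -1739 - 72*2500 = -1739 - 1*180000 = -1739 - 180000 = -181739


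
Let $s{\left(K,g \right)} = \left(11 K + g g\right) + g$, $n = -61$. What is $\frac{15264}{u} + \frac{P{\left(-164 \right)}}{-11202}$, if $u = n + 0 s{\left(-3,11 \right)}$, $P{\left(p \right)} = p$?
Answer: $- \frac{85488662}{341661} \approx -250.21$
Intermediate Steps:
$s{\left(K,g \right)} = g + g^{2} + 11 K$ ($s{\left(K,g \right)} = \left(11 K + g^{2}\right) + g = \left(g^{2} + 11 K\right) + g = g + g^{2} + 11 K$)
$u = -61$ ($u = -61 + 0 \left(11 + 11^{2} + 11 \left(-3\right)\right) = -61 + 0 \left(11 + 121 - 33\right) = -61 + 0 \cdot 99 = -61 + 0 = -61$)
$\frac{15264}{u} + \frac{P{\left(-164 \right)}}{-11202} = \frac{15264}{-61} - \frac{164}{-11202} = 15264 \left(- \frac{1}{61}\right) - - \frac{82}{5601} = - \frac{15264}{61} + \frac{82}{5601} = - \frac{85488662}{341661}$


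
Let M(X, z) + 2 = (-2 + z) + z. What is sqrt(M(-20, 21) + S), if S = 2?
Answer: 2*sqrt(10) ≈ 6.3246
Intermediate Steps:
M(X, z) = -4 + 2*z (M(X, z) = -2 + ((-2 + z) + z) = -2 + (-2 + 2*z) = -4 + 2*z)
sqrt(M(-20, 21) + S) = sqrt((-4 + 2*21) + 2) = sqrt((-4 + 42) + 2) = sqrt(38 + 2) = sqrt(40) = 2*sqrt(10)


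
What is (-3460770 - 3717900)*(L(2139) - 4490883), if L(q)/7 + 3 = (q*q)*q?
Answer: -491751747898949430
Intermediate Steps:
L(q) = -21 + 7*q³ (L(q) = -21 + 7*((q*q)*q) = -21 + 7*(q²*q) = -21 + 7*q³)
(-3460770 - 3717900)*(L(2139) - 4490883) = (-3460770 - 3717900)*((-21 + 7*2139³) - 4490883) = -7178670*((-21 + 7*9786611619) - 4490883) = -7178670*((-21 + 68506281333) - 4490883) = -7178670*(68506281312 - 4490883) = -7178670*68501790429 = -491751747898949430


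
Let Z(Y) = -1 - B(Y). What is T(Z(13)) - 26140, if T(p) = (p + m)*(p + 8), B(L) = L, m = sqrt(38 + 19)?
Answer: -26056 - 6*sqrt(57) ≈ -26101.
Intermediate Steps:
m = sqrt(57) ≈ 7.5498
Z(Y) = -1 - Y
T(p) = (8 + p)*(p + sqrt(57)) (T(p) = (p + sqrt(57))*(p + 8) = (p + sqrt(57))*(8 + p) = (8 + p)*(p + sqrt(57)))
T(Z(13)) - 26140 = ((-1 - 1*13)**2 + 8*(-1 - 1*13) + 8*sqrt(57) + (-1 - 1*13)*sqrt(57)) - 26140 = ((-1 - 13)**2 + 8*(-1 - 13) + 8*sqrt(57) + (-1 - 13)*sqrt(57)) - 26140 = ((-14)**2 + 8*(-14) + 8*sqrt(57) - 14*sqrt(57)) - 26140 = (196 - 112 + 8*sqrt(57) - 14*sqrt(57)) - 26140 = (84 - 6*sqrt(57)) - 26140 = -26056 - 6*sqrt(57)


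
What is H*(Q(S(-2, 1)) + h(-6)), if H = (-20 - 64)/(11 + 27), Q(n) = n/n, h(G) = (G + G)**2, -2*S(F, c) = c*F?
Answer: -6090/19 ≈ -320.53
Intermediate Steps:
S(F, c) = -F*c/2 (S(F, c) = -c*F/2 = -F*c/2)
h(G) = 4*G**2 (h(G) = (2*G)**2 = 4*G**2)
Q(n) = 1
H = -42/19 (H = -84/38 = -84*1/38 = -42/19 ≈ -2.2105)
H*(Q(S(-2, 1)) + h(-6)) = -42*(1 + 4*(-6)**2)/19 = -42*(1 + 4*36)/19 = -42*(1 + 144)/19 = -42/19*145 = -6090/19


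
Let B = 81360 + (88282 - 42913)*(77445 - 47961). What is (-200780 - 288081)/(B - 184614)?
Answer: -488861/1337556342 ≈ -0.00036549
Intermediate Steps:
B = 1337740956 (B = 81360 + 45369*29484 = 81360 + 1337659596 = 1337740956)
(-200780 - 288081)/(B - 184614) = (-200780 - 288081)/(1337740956 - 184614) = -488861/1337556342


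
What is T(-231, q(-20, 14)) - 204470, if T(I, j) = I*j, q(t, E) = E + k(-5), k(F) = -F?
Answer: -208859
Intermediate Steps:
q(t, E) = 5 + E (q(t, E) = E - 1*(-5) = E + 5 = 5 + E)
T(-231, q(-20, 14)) - 204470 = -231*(5 + 14) - 204470 = -231*19 - 204470 = -4389 - 204470 = -208859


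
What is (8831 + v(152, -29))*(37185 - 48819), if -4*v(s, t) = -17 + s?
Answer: -204694413/2 ≈ -1.0235e+8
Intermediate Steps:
v(s, t) = 17/4 - s/4 (v(s, t) = -(-17 + s)/4 = 17/4 - s/4)
(8831 + v(152, -29))*(37185 - 48819) = (8831 + (17/4 - 1/4*152))*(37185 - 48819) = (8831 + (17/4 - 38))*(-11634) = (8831 - 135/4)*(-11634) = (35189/4)*(-11634) = -204694413/2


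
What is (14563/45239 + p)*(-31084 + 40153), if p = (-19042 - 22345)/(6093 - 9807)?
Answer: 5823487474925/56005882 ≈ 1.0398e+5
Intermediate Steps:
p = 41387/3714 (p = -41387/(-3714) = -41387*(-1/3714) = 41387/3714 ≈ 11.144)
(14563/45239 + p)*(-31084 + 40153) = (14563/45239 + 41387/3714)*(-31084 + 40153) = (14563*(1/45239) + 41387/3714)*9069 = (14563/45239 + 41387/3714)*9069 = (1926393475/168017646)*9069 = 5823487474925/56005882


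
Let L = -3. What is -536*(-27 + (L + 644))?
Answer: -329104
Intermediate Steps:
-536*(-27 + (L + 644)) = -536*(-27 + (-3 + 644)) = -536*(-27 + 641) = -536*614 = -329104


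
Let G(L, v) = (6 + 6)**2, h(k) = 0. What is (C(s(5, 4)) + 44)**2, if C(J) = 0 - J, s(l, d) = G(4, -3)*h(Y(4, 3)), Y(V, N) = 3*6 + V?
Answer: 1936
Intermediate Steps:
Y(V, N) = 18 + V
G(L, v) = 144 (G(L, v) = 12**2 = 144)
s(l, d) = 0 (s(l, d) = 144*0 = 0)
C(J) = -J
(C(s(5, 4)) + 44)**2 = (-1*0 + 44)**2 = (0 + 44)**2 = 44**2 = 1936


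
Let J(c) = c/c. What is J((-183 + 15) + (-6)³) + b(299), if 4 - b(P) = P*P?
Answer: -89396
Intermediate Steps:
b(P) = 4 - P² (b(P) = 4 - P*P = 4 - P²)
J(c) = 1
J((-183 + 15) + (-6)³) + b(299) = 1 + (4 - 1*299²) = 1 + (4 - 1*89401) = 1 + (4 - 89401) = 1 - 89397 = -89396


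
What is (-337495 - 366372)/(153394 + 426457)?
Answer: -703867/579851 ≈ -1.2139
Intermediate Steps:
(-337495 - 366372)/(153394 + 426457) = -703867/579851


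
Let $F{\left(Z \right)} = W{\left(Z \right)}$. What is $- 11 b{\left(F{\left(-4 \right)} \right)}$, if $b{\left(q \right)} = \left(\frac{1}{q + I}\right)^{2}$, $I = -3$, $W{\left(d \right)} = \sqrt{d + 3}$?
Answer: $- \frac{11}{\left(3 - i\right)^{2}} \approx -0.88 - 0.66 i$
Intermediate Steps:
$W{\left(d \right)} = \sqrt{3 + d}$
$F{\left(Z \right)} = \sqrt{3 + Z}$
$b{\left(q \right)} = \frac{1}{\left(-3 + q\right)^{2}}$ ($b{\left(q \right)} = \left(\frac{1}{q - 3}\right)^{2} = \left(\frac{1}{-3 + q}\right)^{2} = \frac{1}{\left(-3 + q\right)^{2}}$)
$- 11 b{\left(F{\left(-4 \right)} \right)} = - \frac{11}{\left(-3 + \sqrt{3 - 4}\right)^{2}} = - \frac{11}{\left(-3 + \sqrt{-1}\right)^{2}} = - \frac{11}{\left(-3 + i\right)^{2}}$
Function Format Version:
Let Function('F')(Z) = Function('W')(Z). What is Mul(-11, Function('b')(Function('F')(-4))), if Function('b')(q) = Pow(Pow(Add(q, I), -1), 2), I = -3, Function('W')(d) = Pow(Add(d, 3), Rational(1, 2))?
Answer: Mul(-11, Pow(Add(3, Mul(-1, I)), -2)) ≈ Add(-0.88000, Mul(-0.66000, I))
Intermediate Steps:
Function('W')(d) = Pow(Add(3, d), Rational(1, 2))
Function('F')(Z) = Pow(Add(3, Z), Rational(1, 2))
Function('b')(q) = Pow(Add(-3, q), -2) (Function('b')(q) = Pow(Pow(Add(q, -3), -1), 2) = Pow(Pow(Add(-3, q), -1), 2) = Pow(Add(-3, q), -2))
Mul(-11, Function('b')(Function('F')(-4))) = Mul(-11, Pow(Add(-3, Pow(Add(3, -4), Rational(1, 2))), -2)) = Mul(-11, Pow(Add(-3, Pow(-1, Rational(1, 2))), -2)) = Mul(-11, Pow(Add(-3, I), -2))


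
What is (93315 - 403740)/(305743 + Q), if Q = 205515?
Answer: -310425/511258 ≈ -0.60718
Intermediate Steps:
(93315 - 403740)/(305743 + Q) = (93315 - 403740)/(305743 + 205515) = -310425/511258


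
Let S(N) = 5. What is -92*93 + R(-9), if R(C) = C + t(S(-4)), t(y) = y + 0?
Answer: -8560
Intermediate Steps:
t(y) = y
R(C) = 5 + C (R(C) = C + 5 = 5 + C)
-92*93 + R(-9) = -92*93 + (5 - 9) = -8556 - 4 = -8560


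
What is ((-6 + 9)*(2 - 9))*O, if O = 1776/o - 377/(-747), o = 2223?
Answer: -1683689/61503 ≈ -27.376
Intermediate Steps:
O = 240527/184509 (O = 1776/2223 - 377/(-747) = 1776*(1/2223) - 377*(-1/747) = 592/741 + 377/747 = 240527/184509 ≈ 1.3036)
((-6 + 9)*(2 - 9))*O = ((-6 + 9)*(2 - 9))*(240527/184509) = (3*(-7))*(240527/184509) = -21*240527/184509 = -1683689/61503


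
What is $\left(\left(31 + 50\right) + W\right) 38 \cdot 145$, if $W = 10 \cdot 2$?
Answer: $556510$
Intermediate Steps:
$W = 20$
$\left(\left(31 + 50\right) + W\right) 38 \cdot 145 = \left(\left(31 + 50\right) + 20\right) 38 \cdot 145 = \left(81 + 20\right) 38 \cdot 145 = 101 \cdot 38 \cdot 145 = 3838 \cdot 145 = 556510$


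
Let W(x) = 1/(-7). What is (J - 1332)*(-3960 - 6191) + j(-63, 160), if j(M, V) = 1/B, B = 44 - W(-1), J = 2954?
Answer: -5087660891/309 ≈ -1.6465e+7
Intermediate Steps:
W(x) = -1/7
B = 309/7 (B = 44 - 1*(-1/7) = 44 + 1/7 = 309/7 ≈ 44.143)
j(M, V) = 7/309 (j(M, V) = 1/(309/7) = 7/309)
(J - 1332)*(-3960 - 6191) + j(-63, 160) = (2954 - 1332)*(-3960 - 6191) + 7/309 = 1622*(-10151) + 7/309 = -16464922 + 7/309 = -5087660891/309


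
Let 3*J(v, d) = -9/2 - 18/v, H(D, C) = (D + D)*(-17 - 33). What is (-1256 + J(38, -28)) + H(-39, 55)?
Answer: 100409/38 ≈ 2642.3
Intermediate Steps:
H(D, C) = -100*D (H(D, C) = (2*D)*(-50) = -100*D)
J(v, d) = -3/2 - 6/v (J(v, d) = (-9/2 - 18/v)/3 = -3/2 - 6/v)
(-1256 + J(38, -28)) + H(-39, 55) = (-1256 + (-3/2 - 6/38)) - 100*(-39) = (-1256 + (-3/2 - 6*1/38)) + 3900 = (-1256 + (-3/2 - 3/19)) + 3900 = (-1256 - 63/38) + 3900 = -47791/38 + 3900 = 100409/38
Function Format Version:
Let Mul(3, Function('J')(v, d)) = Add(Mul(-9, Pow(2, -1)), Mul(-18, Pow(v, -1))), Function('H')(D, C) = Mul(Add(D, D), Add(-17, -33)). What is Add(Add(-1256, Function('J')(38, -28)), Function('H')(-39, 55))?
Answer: Rational(100409, 38) ≈ 2642.3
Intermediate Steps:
Function('H')(D, C) = Mul(-100, D) (Function('H')(D, C) = Mul(Mul(2, D), -50) = Mul(-100, D))
Function('J')(v, d) = Add(Rational(-3, 2), Mul(-6, Pow(v, -1))) (Function('J')(v, d) = Mul(Rational(1, 3), Add(Mul(-9, Pow(2, -1)), Mul(-18, Pow(v, -1)))) = Mul(Rational(1, 3), Add(Mul(-9, Rational(1, 2)), Mul(-18, Pow(v, -1)))) = Mul(Rational(1, 3), Add(Rational(-9, 2), Mul(-18, Pow(v, -1)))) = Add(Rational(-3, 2), Mul(-6, Pow(v, -1))))
Add(Add(-1256, Function('J')(38, -28)), Function('H')(-39, 55)) = Add(Add(-1256, Add(Rational(-3, 2), Mul(-6, Pow(38, -1)))), Mul(-100, -39)) = Add(Add(-1256, Add(Rational(-3, 2), Mul(-6, Rational(1, 38)))), 3900) = Add(Add(-1256, Add(Rational(-3, 2), Rational(-3, 19))), 3900) = Add(Add(-1256, Rational(-63, 38)), 3900) = Add(Rational(-47791, 38), 3900) = Rational(100409, 38)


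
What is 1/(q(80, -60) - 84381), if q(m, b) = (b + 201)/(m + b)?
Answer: -20/1687479 ≈ -1.1852e-5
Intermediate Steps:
q(m, b) = (201 + b)/(b + m)
1/(q(80, -60) - 84381) = 1/((201 - 60)/(-60 + 80) - 84381) = 1/(141/20 - 84381) = 1/(-1687479/20) = -20/1687479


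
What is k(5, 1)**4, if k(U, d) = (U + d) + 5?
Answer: 14641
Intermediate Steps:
k(U, d) = 5 + U + d
k(5, 1)**4 = (5 + 5 + 1)**4 = 11**4 = 14641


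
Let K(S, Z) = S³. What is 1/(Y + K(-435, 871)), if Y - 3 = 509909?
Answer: -1/81802963 ≈ -1.2224e-8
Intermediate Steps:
Y = 509912 (Y = 3 + 509909 = 509912)
1/(Y + K(-435, 871)) = 1/(509912 + (-435)³) = 1/(509912 - 82312875) = 1/(-81802963) = -1/81802963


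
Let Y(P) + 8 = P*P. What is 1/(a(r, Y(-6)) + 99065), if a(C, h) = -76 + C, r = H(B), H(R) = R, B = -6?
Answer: 1/98983 ≈ 1.0103e-5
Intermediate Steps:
Y(P) = -8 + P² (Y(P) = -8 + P*P = -8 + P²)
r = -6
1/(a(r, Y(-6)) + 99065) = 1/((-76 - 6) + 99065) = 1/(-82 + 99065) = 1/98983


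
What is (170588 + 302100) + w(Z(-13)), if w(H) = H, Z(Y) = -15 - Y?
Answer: 472686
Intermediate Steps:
(170588 + 302100) + w(Z(-13)) = (170588 + 302100) + (-15 - 1*(-13)) = 472688 + (-15 + 13) = 472688 - 2 = 472686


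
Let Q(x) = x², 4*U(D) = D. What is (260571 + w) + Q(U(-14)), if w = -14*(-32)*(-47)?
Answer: 958109/4 ≈ 2.3953e+5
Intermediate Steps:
U(D) = D/4
w = -21056 (w = 448*(-47) = -21056)
(260571 + w) + Q(U(-14)) = (260571 - 21056) + ((¼)*(-14))² = 239515 + (-7/2)² = 239515 + 49/4 = 958109/4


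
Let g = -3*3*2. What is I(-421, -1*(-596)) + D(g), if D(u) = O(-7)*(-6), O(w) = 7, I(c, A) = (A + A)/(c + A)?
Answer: -6158/175 ≈ -35.189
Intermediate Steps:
I(c, A) = 2*A/(A + c) (I(c, A) = (2*A)/(A + c) = 2*A/(A + c))
g = -18 (g = -9*2 = -18)
D(u) = -42 (D(u) = 7*(-6) = -42)
I(-421, -1*(-596)) + D(g) = 2*(-1*(-596))/(-1*(-596) - 421) - 42 = 2*596/(596 - 421) - 42 = 2*596/175 - 42 = 2*596*(1/175) - 42 = 1192/175 - 42 = -6158/175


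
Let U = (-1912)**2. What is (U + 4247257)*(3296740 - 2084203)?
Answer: 9582681123537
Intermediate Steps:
U = 3655744
(U + 4247257)*(3296740 - 2084203) = (3655744 + 4247257)*(3296740 - 2084203) = 7903001*1212537 = 9582681123537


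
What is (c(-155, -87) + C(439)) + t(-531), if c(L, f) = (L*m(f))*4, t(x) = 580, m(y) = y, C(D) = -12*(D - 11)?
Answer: 49384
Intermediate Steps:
C(D) = 132 - 12*D (C(D) = -12*(-11 + D) = 132 - 12*D)
c(L, f) = 4*L*f (c(L, f) = (L*f)*4 = 4*L*f)
(c(-155, -87) + C(439)) + t(-531) = (4*(-155)*(-87) + (132 - 12*439)) + 580 = (53940 + (132 - 5268)) + 580 = (53940 - 5136) + 580 = 48804 + 580 = 49384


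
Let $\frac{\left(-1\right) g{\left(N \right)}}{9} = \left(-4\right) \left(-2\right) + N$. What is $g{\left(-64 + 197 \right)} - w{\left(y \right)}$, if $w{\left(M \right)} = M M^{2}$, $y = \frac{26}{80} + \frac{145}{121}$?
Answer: $- \frac{144279902780117}{113379904000} \approx -1272.5$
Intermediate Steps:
$y = \frac{7373}{4840}$ ($y = 26 \cdot \frac{1}{80} + 145 \cdot \frac{1}{121} = \frac{13}{40} + \frac{145}{121} = \frac{7373}{4840} \approx 1.5233$)
$w{\left(M \right)} = M^{3}$
$g{\left(N \right)} = -72 - 9 N$ ($g{\left(N \right)} = - 9 \left(\left(-4\right) \left(-2\right) + N\right) = - 9 \left(8 + N\right) = -72 - 9 N$)
$g{\left(-64 + 197 \right)} - w{\left(y \right)} = \left(-72 - 9 \left(-64 + 197\right)\right) - \left(\frac{7373}{4840}\right)^{3} = \left(-72 - 1197\right) - \frac{400804604117}{113379904000} = -1269 - \frac{400804604117}{113379904000} = - \frac{144279902780117}{113379904000}$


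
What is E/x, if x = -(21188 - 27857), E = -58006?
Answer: -4462/513 ≈ -8.6979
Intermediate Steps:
x = 6669 (x = -1*(-6669) = 6669)
E/x = -58006/6669 = -58006*1/6669 = -4462/513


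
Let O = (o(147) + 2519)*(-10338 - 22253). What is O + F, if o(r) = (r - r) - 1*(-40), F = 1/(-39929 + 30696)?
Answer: -770035606978/9233 ≈ -8.3400e+7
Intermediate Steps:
F = -1/9233 (F = 1/(-9233) = -1/9233 ≈ -0.00010831)
o(r) = 40 (o(r) = 0 + 40 = 40)
O = -83400369 (O = (40 + 2519)*(-10338 - 22253) = 2559*(-32591) = -83400369)
O + F = -83400369 - 1/9233 = -770035606978/9233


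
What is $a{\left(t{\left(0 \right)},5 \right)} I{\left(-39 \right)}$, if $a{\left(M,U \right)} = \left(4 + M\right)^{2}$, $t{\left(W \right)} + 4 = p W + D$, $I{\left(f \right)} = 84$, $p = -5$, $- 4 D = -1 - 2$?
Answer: $\frac{189}{4} \approx 47.25$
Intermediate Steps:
$D = \frac{3}{4}$ ($D = - \frac{-1 - 2}{4} = \left(- \frac{1}{4}\right) \left(-3\right) = \frac{3}{4} \approx 0.75$)
$t{\left(W \right)} = - \frac{13}{4} - 5 W$ ($t{\left(W \right)} = -4 - \left(- \frac{3}{4} + 5 W\right) = - \frac{13}{4} - 5 W$)
$a{\left(t{\left(0 \right)},5 \right)} I{\left(-39 \right)} = \left(4 - \frac{13}{4}\right)^{2} \cdot 84 = \left(\frac{3}{4}\right)^{2} \cdot 84 = \frac{9}{16} \cdot 84 = \frac{189}{4}$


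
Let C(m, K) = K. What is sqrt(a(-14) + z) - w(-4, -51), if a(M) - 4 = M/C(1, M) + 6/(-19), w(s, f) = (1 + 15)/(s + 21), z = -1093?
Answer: -16/17 + 7*I*sqrt(8018)/19 ≈ -0.94118 + 32.99*I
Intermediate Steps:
w(s, f) = 16/(21 + s)
a(M) = 89/19 (a(M) = 4 + (M/M + 6/(-19)) = 4 + (1 + 6*(-1/19)) = 4 + (1 - 6/19) = 4 + 13/19 = 89/19)
sqrt(a(-14) + z) - w(-4, -51) = sqrt(89/19 - 1093) - 16/(21 - 4) = sqrt(-20678/19) - 16/17 = 7*I*sqrt(8018)/19 - 16/17 = -16/17 + 7*I*sqrt(8018)/19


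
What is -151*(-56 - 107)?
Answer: 24613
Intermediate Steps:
-151*(-56 - 107) = -151*(-163) = 24613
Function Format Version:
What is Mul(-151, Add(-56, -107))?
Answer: 24613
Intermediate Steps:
Mul(-151, Add(-56, -107)) = Mul(-151, -163) = 24613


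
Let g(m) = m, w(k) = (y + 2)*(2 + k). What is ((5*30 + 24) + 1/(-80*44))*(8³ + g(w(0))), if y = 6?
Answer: 1837437/20 ≈ 91872.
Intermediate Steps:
w(k) = 16 + 8*k (w(k) = (6 + 2)*(2 + k) = 8*(2 + k) = 16 + 8*k)
((5*30 + 24) + 1/(-80*44))*(8³ + g(w(0))) = ((5*30 + 24) + 1/(-80*44))*(8³ + (16 + 8*0)) = ((150 + 24) + 1/(-3520))*(512 + (16 + 0)) = (174 - 1/3520)*(512 + 16) = (612479/3520)*528 = 1837437/20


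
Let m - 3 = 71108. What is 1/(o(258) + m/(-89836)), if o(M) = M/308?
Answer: 6917372/318875 ≈ 21.693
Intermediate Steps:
m = 71111 (m = 3 + 71108 = 71111)
o(M) = M/308 (o(M) = M*(1/308) = M/308)
1/(o(258) + m/(-89836)) = 1/((1/308)*258 + 71111/(-89836)) = 1/(129/154 + 71111*(-1/89836)) = 1/(129/154 - 71111/89836) = 1/(318875/6917372) = 6917372/318875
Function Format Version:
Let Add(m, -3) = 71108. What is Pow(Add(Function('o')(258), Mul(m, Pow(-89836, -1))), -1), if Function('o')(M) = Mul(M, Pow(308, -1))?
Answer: Rational(6917372, 318875) ≈ 21.693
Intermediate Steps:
m = 71111 (m = Add(3, 71108) = 71111)
Function('o')(M) = Mul(Rational(1, 308), M) (Function('o')(M) = Mul(M, Rational(1, 308)) = Mul(Rational(1, 308), M))
Pow(Add(Function('o')(258), Mul(m, Pow(-89836, -1))), -1) = Pow(Add(Mul(Rational(1, 308), 258), Mul(71111, Pow(-89836, -1))), -1) = Pow(Add(Rational(129, 154), Mul(71111, Rational(-1, 89836))), -1) = Pow(Add(Rational(129, 154), Rational(-71111, 89836)), -1) = Pow(Rational(318875, 6917372), -1) = Rational(6917372, 318875)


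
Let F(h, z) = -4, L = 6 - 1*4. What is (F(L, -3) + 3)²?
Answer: 1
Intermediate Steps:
L = 2 (L = 6 - 4 = 2)
(F(L, -3) + 3)² = (-4 + 3)² = (-1)² = 1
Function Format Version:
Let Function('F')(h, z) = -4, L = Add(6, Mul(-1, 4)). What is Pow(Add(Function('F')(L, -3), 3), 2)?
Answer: 1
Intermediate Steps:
L = 2 (L = Add(6, -4) = 2)
Pow(Add(Function('F')(L, -3), 3), 2) = Pow(Add(-4, 3), 2) = Pow(-1, 2) = 1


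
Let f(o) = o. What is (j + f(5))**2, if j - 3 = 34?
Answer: 1764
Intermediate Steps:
j = 37 (j = 3 + 34 = 37)
(j + f(5))**2 = (37 + 5)**2 = 42**2 = 1764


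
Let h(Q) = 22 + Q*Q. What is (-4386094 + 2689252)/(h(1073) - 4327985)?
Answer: 282807/529439 ≈ 0.53416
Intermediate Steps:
h(Q) = 22 + Q²
(-4386094 + 2689252)/(h(1073) - 4327985) = (-4386094 + 2689252)/((22 + 1073²) - 4327985) = -1696842/((22 + 1151329) - 4327985) = -1696842/(1151351 - 4327985) = -1696842/(-3176634) = -1696842*(-1/3176634) = 282807/529439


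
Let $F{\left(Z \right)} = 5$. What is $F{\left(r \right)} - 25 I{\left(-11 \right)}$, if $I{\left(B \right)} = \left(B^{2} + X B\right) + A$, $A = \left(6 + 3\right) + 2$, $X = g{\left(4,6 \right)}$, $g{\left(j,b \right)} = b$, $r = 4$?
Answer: $-1645$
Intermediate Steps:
$X = 6$
$A = 11$ ($A = 9 + 2 = 11$)
$I{\left(B \right)} = 11 + B^{2} + 6 B$ ($I{\left(B \right)} = \left(B^{2} + 6 B\right) + 11 = 11 + B^{2} + 6 B$)
$F{\left(r \right)} - 25 I{\left(-11 \right)} = 5 - 25 \left(11 + \left(-11\right)^{2} + 6 \left(-11\right)\right) = 5 - 25 \left(11 + 121 - 66\right) = 5 - 1650 = -1645$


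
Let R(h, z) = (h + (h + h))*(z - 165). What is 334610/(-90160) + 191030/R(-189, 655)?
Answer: -3212477/730296 ≈ -4.3989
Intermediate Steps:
R(h, z) = 3*h*(-165 + z) (R(h, z) = (h + 2*h)*(-165 + z) = (3*h)*(-165 + z) = 3*h*(-165 + z))
334610/(-90160) + 191030/R(-189, 655) = 334610/(-90160) + 191030/((3*(-189)*(-165 + 655))) = 334610*(-1/90160) + 191030/((3*(-189)*490)) = -33461/9016 + 191030/(-277830) = -33461/9016 + 191030*(-1/277830) = -33461/9016 - 2729/3969 = -3212477/730296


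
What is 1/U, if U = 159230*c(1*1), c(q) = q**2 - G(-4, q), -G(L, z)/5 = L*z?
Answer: -1/3025370 ≈ -3.3054e-7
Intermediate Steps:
G(L, z) = -5*L*z
c(q) = q**2 - 20*q (c(q) = q**2 - (-5)*(-4)*q = q**2 - 20*q)
U = -3025370 (U = 159230*((1*1)*(-20 + 1*1)) = 159230*(1*(-20 + 1)) = 159230*(1*(-19)) = 159230*(-19) = -3025370)
1/U = 1/(-3025370) = -1/3025370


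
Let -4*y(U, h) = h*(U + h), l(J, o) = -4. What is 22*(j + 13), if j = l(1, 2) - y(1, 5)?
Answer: 363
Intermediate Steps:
y(U, h) = -h*(U + h)/4
j = 7/2 (j = -4 - (-1)*5*(1 + 5)/4 = -4 - (-1)*5*6/4 = -4 - 1*(-15/2) = -4 + 15/2 = 7/2 ≈ 3.5000)
22*(j + 13) = 22*(7/2 + 13) = 22*(33/2) = 363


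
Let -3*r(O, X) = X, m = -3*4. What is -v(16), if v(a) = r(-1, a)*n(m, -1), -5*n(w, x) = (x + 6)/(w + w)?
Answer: 2/9 ≈ 0.22222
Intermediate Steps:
m = -12
r(O, X) = -X/3
n(w, x) = -(6 + x)/(10*w) (n(w, x) = -(x + 6)/(5*(w + w)) = -(6 + x)/(5*(2*w)) = -(6 + x)*1/(2*w)/5 = -(6 + x)/(10*w))
v(a) = -a/72 (v(a) = (-a/3)*((⅒)*(-6 - 1*(-1))/(-12)) = (-a/3)*((⅒)*(-1/12)*(-6 + 1)) = (-a/3)*((⅒)*(-1/12)*(-5)) = -a/3*(1/24) = -a/72)
-v(16) = -(-1)*16/72 = -1*(-2/9) = 2/9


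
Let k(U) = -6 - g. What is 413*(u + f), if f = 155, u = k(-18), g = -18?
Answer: 68971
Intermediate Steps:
k(U) = 12 (k(U) = -6 - 1*(-18) = -6 + 18 = 12)
u = 12
413*(u + f) = 413*(12 + 155) = 413*167 = 68971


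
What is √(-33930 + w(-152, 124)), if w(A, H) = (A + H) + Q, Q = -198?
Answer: 2*I*√8539 ≈ 184.81*I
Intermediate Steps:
w(A, H) = -198 + A + H (w(A, H) = (A + H) - 198 = -198 + A + H)
√(-33930 + w(-152, 124)) = √(-33930 + (-198 - 152 + 124)) = √(-33930 - 226) = √(-34156) = 2*I*√8539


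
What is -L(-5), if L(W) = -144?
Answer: 144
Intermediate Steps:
-L(-5) = -1*(-144) = 144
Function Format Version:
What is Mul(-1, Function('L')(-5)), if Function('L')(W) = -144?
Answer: 144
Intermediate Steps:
Mul(-1, Function('L')(-5)) = Mul(-1, -144) = 144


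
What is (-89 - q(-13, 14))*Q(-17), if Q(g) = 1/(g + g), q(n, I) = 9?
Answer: 49/17 ≈ 2.8824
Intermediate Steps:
Q(g) = 1/(2*g)
(-89 - q(-13, 14))*Q(-17) = (-89 - 1*9)*((½)/(-17)) = (-89 - 9)*((½)*(-1/17)) = -98*(-1/34) = 49/17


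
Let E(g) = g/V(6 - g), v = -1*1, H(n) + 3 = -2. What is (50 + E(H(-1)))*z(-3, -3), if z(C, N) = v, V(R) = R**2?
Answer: -6045/121 ≈ -49.959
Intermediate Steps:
H(n) = -5 (H(n) = -3 - 2 = -5)
v = -1
z(C, N) = -1
E(g) = g/(6 - g)**2 (E(g) = g/((6 - g)**2) = g/(6 - g)**2)
(50 + E(H(-1)))*z(-3, -3) = (50 - 5/(-6 - 5)**2)*(-1) = (50 - 5/(-11)**2)*(-1) = (50 - 5*1/121)*(-1) = (50 - 5/121)*(-1) = (6045/121)*(-1) = -6045/121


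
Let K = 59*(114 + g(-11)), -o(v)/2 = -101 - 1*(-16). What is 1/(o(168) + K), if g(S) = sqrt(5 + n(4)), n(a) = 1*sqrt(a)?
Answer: 6896/47530449 - 59*sqrt(7)/47530449 ≈ 0.00014180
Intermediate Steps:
n(a) = sqrt(a)
o(v) = 170 (o(v) = -2*(-101 - 1*(-16)) = -2*(-101 + 16) = -2*(-85) = 170)
g(S) = sqrt(7) (g(S) = sqrt(5 + sqrt(4)) = sqrt(5 + 2) = sqrt(7))
K = 6726 + 59*sqrt(7) (K = 59*(114 + sqrt(7)) = 6726 + 59*sqrt(7) ≈ 6882.1)
1/(o(168) + K) = 1/(170 + (6726 + 59*sqrt(7))) = 1/(6896 + 59*sqrt(7))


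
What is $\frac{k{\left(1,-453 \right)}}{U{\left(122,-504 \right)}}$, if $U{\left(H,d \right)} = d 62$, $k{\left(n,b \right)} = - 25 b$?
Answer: $- \frac{3775}{10416} \approx -0.36242$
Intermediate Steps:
$U{\left(H,d \right)} = 62 d$
$\frac{k{\left(1,-453 \right)}}{U{\left(122,-504 \right)}} = \frac{\left(-25\right) \left(-453\right)}{62 \left(-504\right)} = \frac{11325}{-31248} = 11325 \left(- \frac{1}{31248}\right) = - \frac{3775}{10416}$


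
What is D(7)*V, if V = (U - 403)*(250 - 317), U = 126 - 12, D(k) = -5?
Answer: -96815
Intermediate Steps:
U = 114 (U = 126 - 1*12 = 126 - 12 = 114)
V = 19363 (V = (114 - 403)*(250 - 317) = -289*(-67) = 19363)
D(7)*V = -5*19363 = -96815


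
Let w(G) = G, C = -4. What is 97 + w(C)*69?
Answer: -179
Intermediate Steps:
97 + w(C)*69 = 97 - 4*69 = 97 - 276 = -179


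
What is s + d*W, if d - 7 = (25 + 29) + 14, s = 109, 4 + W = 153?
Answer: 11284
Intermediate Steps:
W = 149 (W = -4 + 153 = 149)
d = 75 (d = 7 + ((25 + 29) + 14) = 7 + (54 + 14) = 7 + 68 = 75)
s + d*W = 109 + 75*149 = 109 + 11175 = 11284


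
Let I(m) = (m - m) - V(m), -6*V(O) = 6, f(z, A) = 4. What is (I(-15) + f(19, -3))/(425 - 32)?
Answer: 5/393 ≈ 0.012723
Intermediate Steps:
V(O) = -1 (V(O) = -⅙*6 = -1)
I(m) = 1 (I(m) = (m - m) - 1*(-1) = 0 + 1 = 1)
(I(-15) + f(19, -3))/(425 - 32) = (1 + 4)/(425 - 32) = 5/393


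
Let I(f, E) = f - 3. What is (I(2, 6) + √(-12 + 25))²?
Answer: (-1 + √13)² ≈ 6.7889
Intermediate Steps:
I(f, E) = -3 + f
(I(2, 6) + √(-12 + 25))² = ((-3 + 2) + √(-12 + 25))² = (-1 + √13)²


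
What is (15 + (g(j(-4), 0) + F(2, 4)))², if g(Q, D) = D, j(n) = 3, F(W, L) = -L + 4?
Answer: 225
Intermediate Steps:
F(W, L) = 4 - L
(15 + (g(j(-4), 0) + F(2, 4)))² = (15 + (0 + (4 - 1*4)))² = (15 + (0 + (4 - 4)))² = (15 + (0 + 0))² = (15 + 0)² = 15² = 225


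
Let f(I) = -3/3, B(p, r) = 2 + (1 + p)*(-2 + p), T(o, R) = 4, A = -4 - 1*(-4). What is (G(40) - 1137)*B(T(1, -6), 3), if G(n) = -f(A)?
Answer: -13632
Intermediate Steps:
A = 0 (A = -4 + 4 = 0)
f(I) = -1 (f(I) = -3*1/3 = -1)
G(n) = 1 (G(n) = -1*(-1) = 1)
(G(40) - 1137)*B(T(1, -6), 3) = (1 - 1137)*(4*(-1 + 4)) = -4544*3 = -1136*12 = -13632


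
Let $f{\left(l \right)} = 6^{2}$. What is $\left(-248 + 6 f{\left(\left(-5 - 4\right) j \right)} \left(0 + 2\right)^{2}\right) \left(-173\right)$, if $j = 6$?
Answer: $-106568$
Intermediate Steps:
$f{\left(l \right)} = 36$
$\left(-248 + 6 f{\left(\left(-5 - 4\right) j \right)} \left(0 + 2\right)^{2}\right) \left(-173\right) = \left(-248 + 6 \cdot 36 \left(0 + 2\right)^{2}\right) \left(-173\right) = \left(-248 + 216 \cdot 2^{2}\right) \left(-173\right) = \left(-248 + 216 \cdot 4\right) \left(-173\right) = \left(-248 + 864\right) \left(-173\right) = 616 \left(-173\right) = -106568$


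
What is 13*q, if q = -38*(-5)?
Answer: 2470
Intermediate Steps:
q = 190
13*q = 13*190 = 2470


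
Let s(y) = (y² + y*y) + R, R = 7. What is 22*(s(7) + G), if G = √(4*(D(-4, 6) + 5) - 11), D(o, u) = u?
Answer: 2310 + 22*√33 ≈ 2436.4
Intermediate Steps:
s(y) = 7 + 2*y² (s(y) = (y² + y*y) + 7 = (y² + y²) + 7 = 2*y² + 7 = 7 + 2*y²)
G = √33 (G = √(4*(6 + 5) - 11) = √(4*11 - 11) = √(44 - 11) = √33 ≈ 5.7446)
22*(s(7) + G) = 22*((7 + 2*7²) + √33) = 22*((7 + 2*49) + √33) = 22*((7 + 98) + √33) = 22*(105 + √33) = 2310 + 22*√33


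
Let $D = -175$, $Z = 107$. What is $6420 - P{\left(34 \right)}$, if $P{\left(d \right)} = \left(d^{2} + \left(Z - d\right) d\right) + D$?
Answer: $2957$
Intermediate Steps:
$P{\left(d \right)} = -175 + d^{2} + d \left(107 - d\right)$ ($P{\left(d \right)} = \left(d^{2} + \left(107 - d\right) d\right) - 175 = \left(d^{2} + d \left(107 - d\right)\right) - 175 = -175 + d^{2} + d \left(107 - d\right)$)
$6420 - P{\left(34 \right)} = 6420 - \left(-175 + 107 \cdot 34\right) = 6420 - \left(-175 + 3638\right) = 6420 - 3463 = 2957$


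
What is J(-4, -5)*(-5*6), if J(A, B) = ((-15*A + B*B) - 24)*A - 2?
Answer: 7380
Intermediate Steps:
J(A, B) = -2 + A*(-24 + B**2 - 15*A) (J(A, B) = ((-15*A + B**2) - 24)*A - 2 = ((B**2 - 15*A) - 24)*A - 2 = (-24 + B**2 - 15*A)*A - 2 = A*(-24 + B**2 - 15*A) - 2 = -2 + A*(-24 + B**2 - 15*A))
J(-4, -5)*(-5*6) = (-2 - 24*(-4) - 15*(-4)**2 - 4*(-5)**2)*(-5*6) = (-2 + 96 - 15*16 - 4*25)*(-30) = (-2 + 96 - 240 - 100)*(-30) = -246*(-30) = 7380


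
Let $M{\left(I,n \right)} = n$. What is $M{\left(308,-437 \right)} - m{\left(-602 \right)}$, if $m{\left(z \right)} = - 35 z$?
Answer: $-21507$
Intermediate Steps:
$M{\left(308,-437 \right)} - m{\left(-602 \right)} = -437 - \left(-35\right) \left(-602\right) = -437 - 21070 = -21507$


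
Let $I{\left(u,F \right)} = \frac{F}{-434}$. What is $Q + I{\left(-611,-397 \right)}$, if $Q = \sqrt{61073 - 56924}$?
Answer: $\frac{397}{434} + 3 \sqrt{461} \approx 65.328$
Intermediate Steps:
$I{\left(u,F \right)} = - \frac{F}{434}$ ($I{\left(u,F \right)} = F \left(- \frac{1}{434}\right) = - \frac{F}{434}$)
$Q = 3 \sqrt{461}$ ($Q = \sqrt{4149} = 3 \sqrt{461} \approx 64.413$)
$Q + I{\left(-611,-397 \right)} = 3 \sqrt{461} - - \frac{397}{434} = 3 \sqrt{461} + \frac{397}{434} = \frac{397}{434} + 3 \sqrt{461}$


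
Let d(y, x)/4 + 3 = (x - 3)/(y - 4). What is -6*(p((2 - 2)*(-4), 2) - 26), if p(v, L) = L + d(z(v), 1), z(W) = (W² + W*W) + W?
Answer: 204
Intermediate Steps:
z(W) = W + 2*W² (z(W) = (W² + W²) + W = 2*W² + W = W + 2*W²)
d(y, x) = -12 + 4*(-3 + x)/(-4 + y) (d(y, x) = -12 + 4*((x - 3)/(y - 4)) = -12 + 4*((-3 + x)/(-4 + y)) = -12 + 4*(-3 + x)/(-4 + y))
p(v, L) = L + 4*(10 - 3*v*(1 + 2*v))/(-4 + v*(1 + 2*v)) (p(v, L) = L + 4*(9 + 1 - 3*v*(1 + 2*v))/(-4 + v*(1 + 2*v)) = L + 4*(10 - 3*v*(1 + 2*v))/(-4 + v*(1 + 2*v)))
-6*(p((2 - 2)*(-4), 2) - 26) = -6*((40 + 2*(-4 + ((2 - 2)*(-4))*(1 + 2*((2 - 2)*(-4)))) - 12*(2 - 2)*(-4)*(1 + 2*((2 - 2)*(-4))))/(-4 + ((2 - 2)*(-4))*(1 + 2*((2 - 2)*(-4)))) - 26) = -6*((40 + 2*(-4 + (0*(-4))*(1 + 2*(0*(-4)))) - 12*0*(-4)*(1 + 2*(0*(-4))))/(-4 + (0*(-4))*(1 + 2*(0*(-4)))) - 26) = -6*((40 + 2*(-4 + 0*(1 + 2*0)) - 12*0*(1 + 2*0))/(-4 + 0*(1 + 2*0)) - 26) = -6*((40 + 2*(-4 + 0*(1 + 0)) - 12*0*(1 + 0))/(-4 + 0*(1 + 0)) - 26) = -6*((40 + 2*(-4 + 0*1) - 12*0*1)/(-4 + 0*1) - 26) = -6*((40 + 2*(-4 + 0) + 0)/(-4 + 0) - 26) = -6*((40 + 2*(-4) + 0)/(-4) - 26) = -6*(-(40 - 8 + 0)/4 - 26) = -6*(-¼*32 - 26) = -6*(-8 - 26) = -6*(-34) = 204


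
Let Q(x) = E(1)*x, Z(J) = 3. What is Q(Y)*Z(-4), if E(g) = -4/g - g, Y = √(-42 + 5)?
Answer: -15*I*√37 ≈ -91.241*I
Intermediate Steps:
Y = I*√37 (Y = √(-37) = I*√37 ≈ 6.0828*I)
E(g) = -g - 4/g
Q(x) = -5*x (Q(x) = (-1*1 - 4/1)*x = (-1 - 4*1)*x = (-1 - 4)*x = -5*x)
Q(Y)*Z(-4) = -5*I*√37*3 = -15*I*√37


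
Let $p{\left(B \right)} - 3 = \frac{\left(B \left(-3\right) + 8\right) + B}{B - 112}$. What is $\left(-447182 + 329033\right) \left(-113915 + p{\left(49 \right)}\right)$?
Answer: $\frac{94208940726}{7} \approx 1.3458 \cdot 10^{10}$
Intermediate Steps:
$p{\left(B \right)} = 3 + \frac{8 - 2 B}{-112 + B}$ ($p{\left(B \right)} = 3 + \frac{\left(B \left(-3\right) + 8\right) + B}{B - 112} = 3 + \frac{\left(- 3 B + 8\right) + B}{-112 + B} = 3 + \frac{\left(8 - 3 B\right) + B}{-112 + B} = 3 + \frac{8 - 2 B}{-112 + B}$)
$\left(-447182 + 329033\right) \left(-113915 + p{\left(49 \right)}\right) = \left(-447182 + 329033\right) \left(-113915 + \frac{-328 + 49}{-112 + 49}\right) = - 118149 \left(-113915 + \frac{1}{-63} \left(-279\right)\right) = - 118149 \left(-113915 - - \frac{31}{7}\right) = - 118149 \left(-113915 + \frac{31}{7}\right) = \left(-118149\right) \left(- \frac{797374}{7}\right) = \frac{94208940726}{7}$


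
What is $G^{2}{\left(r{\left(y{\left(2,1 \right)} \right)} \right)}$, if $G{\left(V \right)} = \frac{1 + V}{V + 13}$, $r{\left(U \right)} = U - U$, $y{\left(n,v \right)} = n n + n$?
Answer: $\frac{1}{169} \approx 0.0059172$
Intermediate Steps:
$y{\left(n,v \right)} = n + n^{2}$ ($y{\left(n,v \right)} = n^{2} + n = n + n^{2}$)
$r{\left(U \right)} = 0$
$G{\left(V \right)} = \frac{1 + V}{13 + V}$
$G^{2}{\left(r{\left(y{\left(2,1 \right)} \right)} \right)} = \left(\frac{1 + 0}{13 + 0}\right)^{2} = \left(\frac{1}{13} \cdot 1\right)^{2} = \left(\frac{1}{13}\right)^{2} = \frac{1}{169}$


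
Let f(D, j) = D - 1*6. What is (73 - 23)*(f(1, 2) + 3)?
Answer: -100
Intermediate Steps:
f(D, j) = -6 + D (f(D, j) = D - 6 = -6 + D)
(73 - 23)*(f(1, 2) + 3) = (73 - 23)*((-6 + 1) + 3) = 50*(-5 + 3) = 50*(-2) = -100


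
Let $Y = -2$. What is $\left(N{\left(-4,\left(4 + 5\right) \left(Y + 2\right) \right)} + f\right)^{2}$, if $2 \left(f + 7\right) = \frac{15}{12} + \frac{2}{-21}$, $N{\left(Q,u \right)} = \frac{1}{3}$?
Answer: $\frac{116281}{3136} \approx 37.079$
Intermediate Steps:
$N{\left(Q,u \right)} = \frac{1}{3}$
$f = - \frac{1079}{168}$ ($f = -7 + \frac{\frac{15}{12} + \frac{2}{-21}}{2} = -7 + \frac{15 \cdot \frac{1}{12} + 2 \left(- \frac{1}{21}\right)}{2} = -7 + \frac{\frac{5}{4} - \frac{2}{21}}{2} = -7 + \frac{1}{2} \cdot \frac{97}{84} = -7 + \frac{97}{168} = - \frac{1079}{168} \approx -6.4226$)
$\left(N{\left(-4,\left(4 + 5\right) \left(Y + 2\right) \right)} + f\right)^{2} = \left(\frac{1}{3} - \frac{1079}{168}\right)^{2} = \left(- \frac{341}{56}\right)^{2} = \frac{116281}{3136}$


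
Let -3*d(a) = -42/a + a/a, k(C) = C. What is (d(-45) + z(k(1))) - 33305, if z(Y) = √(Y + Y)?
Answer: -1498754/45 + √2 ≈ -33304.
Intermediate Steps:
z(Y) = √2*√Y (z(Y) = √(2*Y) = √2*√Y)
d(a) = -⅓ + 14/a (d(a) = -(-42/a + a/a)/3 = -(-42/a + 1)/3 = -(1 - 42/a)/3 = -⅓ + 14/a)
(d(-45) + z(k(1))) - 33305 = ((⅓)*(42 - 1*(-45))/(-45) + √2*√1) - 33305 = ((⅓)*(-1/45)*(42 + 45) + √2*1) - 33305 = ((⅓)*(-1/45)*87 + √2) - 33305 = (-29/45 + √2) - 33305 = -1498754/45 + √2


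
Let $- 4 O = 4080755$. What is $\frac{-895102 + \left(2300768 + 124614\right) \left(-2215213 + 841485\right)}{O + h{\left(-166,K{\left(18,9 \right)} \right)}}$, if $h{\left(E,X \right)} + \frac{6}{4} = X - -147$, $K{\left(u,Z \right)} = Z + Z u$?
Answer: $\frac{13327264236792}{4079489} \approx 3.2669 \cdot 10^{6}$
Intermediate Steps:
$O = - \frac{4080755}{4}$ ($O = \left(- \frac{1}{4}\right) 4080755 = - \frac{4080755}{4} \approx -1.0202 \cdot 10^{6}$)
$h{\left(E,X \right)} = \frac{291}{2} + X$ ($h{\left(E,X \right)} = - \frac{3}{2} + \left(X - -147\right) = - \frac{3}{2} + \left(X + 147\right) = - \frac{3}{2} + \left(147 + X\right) = \frac{291}{2} + X$)
$\frac{-895102 + \left(2300768 + 124614\right) \left(-2215213 + 841485\right)}{O + h{\left(-166,K{\left(18,9 \right)} \right)}} = \frac{-895102 + \left(2300768 + 124614\right) \left(-2215213 + 841485\right)}{- \frac{4080755}{4} + \left(\frac{291}{2} + 9 \left(1 + 18\right)\right)} = \frac{-895102 + 2425382 \left(-1373728\right)}{- \frac{4080755}{4} + \left(\frac{291}{2} + 9 \cdot 19\right)} = \frac{-895102 - 3331815164096}{- \frac{4080755}{4} + \left(\frac{291}{2} + 171\right)} = - \frac{3331816059198}{- \frac{4080755}{4} + \frac{633}{2}} = - \frac{3331816059198}{- \frac{4079489}{4}} = \left(-3331816059198\right) \left(- \frac{4}{4079489}\right) = \frac{13327264236792}{4079489}$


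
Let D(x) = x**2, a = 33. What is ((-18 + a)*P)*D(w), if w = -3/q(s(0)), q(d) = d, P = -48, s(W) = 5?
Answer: -1296/5 ≈ -259.20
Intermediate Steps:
w = -3/5 ≈ -0.60000
((-18 + a)*P)*D(w) = ((-18 + 33)*(-48))*(-3/5)**2 = (15*(-48))*(9/25) = -720*9/25 = -1296/5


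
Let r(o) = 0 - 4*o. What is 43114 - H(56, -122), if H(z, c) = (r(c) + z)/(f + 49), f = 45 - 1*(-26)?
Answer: 646642/15 ≈ 43109.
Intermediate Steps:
r(o) = -4*o
f = 71 (f = 45 + 26 = 71)
H(z, c) = -c/30 + z/120 (H(z, c) = (-4*c + z)/(71 + 49) = (z - 4*c)/120 = (z - 4*c)*(1/120) = -c/30 + z/120)
43114 - H(56, -122) = 43114 - (-1/30*(-122) + (1/120)*56) = 43114 - (61/15 + 7/15) = 43114 - 1*68/15 = 43114 - 68/15 = 646642/15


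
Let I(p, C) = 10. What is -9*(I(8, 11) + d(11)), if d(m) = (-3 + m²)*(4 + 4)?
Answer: -8586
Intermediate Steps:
d(m) = -24 + 8*m² (d(m) = (-3 + m²)*8 = -24 + 8*m²)
-9*(I(8, 11) + d(11)) = -9*(10 + (-24 + 8*11²)) = -9*(10 + (-24 + 8*121)) = -9*(10 + (-24 + 968)) = -9*(10 + 944) = -9*954 = -8586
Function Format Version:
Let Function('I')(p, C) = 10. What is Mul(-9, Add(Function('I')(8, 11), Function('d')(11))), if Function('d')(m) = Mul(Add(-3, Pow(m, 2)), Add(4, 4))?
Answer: -8586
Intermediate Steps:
Function('d')(m) = Add(-24, Mul(8, Pow(m, 2))) (Function('d')(m) = Mul(Add(-3, Pow(m, 2)), 8) = Add(-24, Mul(8, Pow(m, 2))))
Mul(-9, Add(Function('I')(8, 11), Function('d')(11))) = Mul(-9, Add(10, Add(-24, Mul(8, Pow(11, 2))))) = Mul(-9, Add(10, Add(-24, Mul(8, 121)))) = Mul(-9, Add(10, Add(-24, 968))) = Mul(-9, Add(10, 944)) = Mul(-9, 954) = -8586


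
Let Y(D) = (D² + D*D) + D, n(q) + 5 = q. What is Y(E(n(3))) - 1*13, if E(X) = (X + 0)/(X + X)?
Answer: -12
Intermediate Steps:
n(q) = -5 + q
E(X) = ½ (E(X) = X/((2*X)) = X*(1/(2*X)) = ½)
Y(D) = D + 2*D² (Y(D) = (D² + D²) + D = 2*D² + D = D + 2*D²)
Y(E(n(3))) - 1*13 = (1 + 2*(½))/2 - 1*13 = (1 + 1)/2 - 13 = (½)*2 - 13 = 1 - 13 = -12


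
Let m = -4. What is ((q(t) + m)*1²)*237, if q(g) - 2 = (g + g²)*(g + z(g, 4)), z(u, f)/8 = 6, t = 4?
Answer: 246006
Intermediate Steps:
z(u, f) = 48 (z(u, f) = 8*6 = 48)
q(g) = 2 + (48 + g)*(g + g²) (q(g) = 2 + (g + g²)*(g + 48) = 2 + (g + g²)*(48 + g) = 2 + (48 + g)*(g + g²))
((q(t) + m)*1²)*237 = (((2 + 4³ + 48*4 + 49*4²) - 4)*1²)*237 = (((2 + 64 + 192 + 49*16) - 4)*1)*237 = (((2 + 64 + 192 + 784) - 4)*1)*237 = ((1042 - 4)*1)*237 = (1038*1)*237 = 1038*237 = 246006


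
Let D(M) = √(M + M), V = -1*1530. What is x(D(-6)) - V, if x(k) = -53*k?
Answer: 1530 - 106*I*√3 ≈ 1530.0 - 183.6*I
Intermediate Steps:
V = -1530
D(M) = √2*√M (D(M) = √(2*M) = √2*√M)
x(D(-6)) - V = -53*√2*√(-6) - 1*(-1530) = -53*√2*I*√6 + 1530 = -106*I*√3 + 1530 = 1530 - 106*I*√3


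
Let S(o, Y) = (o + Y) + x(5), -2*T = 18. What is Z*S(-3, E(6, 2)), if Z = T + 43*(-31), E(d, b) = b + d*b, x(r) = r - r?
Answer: -14762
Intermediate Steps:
x(r) = 0
E(d, b) = b + b*d
T = -9 (T = -½*18 = -9)
S(o, Y) = Y + o (S(o, Y) = (o + Y) + 0 = (Y + o) + 0 = Y + o)
Z = -1342 (Z = -9 + 43*(-31) = -9 - 1333 = -1342)
Z*S(-3, E(6, 2)) = -1342*(2*(1 + 6) - 3) = -1342*(2*7 - 3) = -1342*(14 - 3) = -1342*11 = -14762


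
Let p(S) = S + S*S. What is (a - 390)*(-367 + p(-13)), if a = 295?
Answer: 20045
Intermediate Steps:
p(S) = S + S**2
(a - 390)*(-367 + p(-13)) = (295 - 390)*(-367 - 13*(1 - 13)) = -95*(-367 - 13*(-12)) = -95*(-367 + 156) = -95*(-211) = 20045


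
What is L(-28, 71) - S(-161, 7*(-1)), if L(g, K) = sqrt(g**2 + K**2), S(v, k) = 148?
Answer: -148 + 5*sqrt(233) ≈ -71.678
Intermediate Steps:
L(g, K) = sqrt(K**2 + g**2)
L(-28, 71) - S(-161, 7*(-1)) = sqrt(71**2 + (-28)**2) - 1*148 = sqrt(5041 + 784) - 148 = sqrt(5825) - 148 = 5*sqrt(233) - 148 = -148 + 5*sqrt(233)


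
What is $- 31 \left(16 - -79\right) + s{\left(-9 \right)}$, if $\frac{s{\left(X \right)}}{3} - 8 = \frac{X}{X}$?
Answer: $-2918$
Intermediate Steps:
$s{\left(X \right)} = 27$ ($s{\left(X \right)} = 24 + 3 \frac{X}{X} = 24 + 3 \cdot 1 = 24 + 3 = 27$)
$- 31 \left(16 - -79\right) + s{\left(-9 \right)} = - 31 \left(16 - -79\right) + 27 = - 31 \left(16 + 79\right) + 27 = \left(-31\right) 95 + 27 = -2945 + 27 = -2918$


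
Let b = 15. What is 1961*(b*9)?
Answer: 264735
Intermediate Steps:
1961*(b*9) = 1961*(15*9) = 1961*135 = 264735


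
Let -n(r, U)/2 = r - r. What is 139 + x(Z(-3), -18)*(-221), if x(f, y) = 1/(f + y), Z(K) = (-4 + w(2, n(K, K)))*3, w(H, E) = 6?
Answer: 1889/12 ≈ 157.42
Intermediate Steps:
n(r, U) = 0 (n(r, U) = -2*(r - r) = -2*0 = 0)
Z(K) = 6 (Z(K) = (-4 + 6)*3 = 2*3 = 6)
139 + x(Z(-3), -18)*(-221) = 139 - 221/(6 - 18) = 139 - 221/(-12) = 139 - 1/12*(-221) = 139 + 221/12 = 1889/12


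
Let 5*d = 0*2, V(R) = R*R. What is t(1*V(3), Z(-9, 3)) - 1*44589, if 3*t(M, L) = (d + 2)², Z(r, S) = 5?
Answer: -133763/3 ≈ -44588.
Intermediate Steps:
V(R) = R²
d = 0 (d = (0*2)/5 = (⅕)*0 = 0)
t(M, L) = 4/3 (t(M, L) = (0 + 2)²/3 = (⅓)*2² = (⅓)*4 = 4/3)
t(1*V(3), Z(-9, 3)) - 1*44589 = 4/3 - 1*44589 = 4/3 - 44589 = -133763/3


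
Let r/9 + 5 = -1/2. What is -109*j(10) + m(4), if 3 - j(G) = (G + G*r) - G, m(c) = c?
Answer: -54278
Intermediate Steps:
r = -99/2 (r = -45 + 9*(-1/2) = -45 + 9*(-1*½) = -45 + 9*(-½) = -45 - 9/2 = -99/2 ≈ -49.500)
j(G) = 3 + 99*G/2 (j(G) = 3 - ((G + G*(-99/2)) - G) = 3 - ((G - 99*G/2) - G) = 3 - (-97*G/2 - G) = 3 - (-99)*G/2 = 3 + 99*G/2)
-109*j(10) + m(4) = -109*(3 + (99/2)*10) + 4 = -109*(3 + 495) + 4 = -109*498 + 4 = -54282 + 4 = -54278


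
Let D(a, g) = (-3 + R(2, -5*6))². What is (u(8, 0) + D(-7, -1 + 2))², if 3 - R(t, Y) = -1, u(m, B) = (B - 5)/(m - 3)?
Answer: 0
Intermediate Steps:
u(m, B) = (-5 + B)/(-3 + m)
R(t, Y) = 4 (R(t, Y) = 3 - 1*(-1) = 3 + 1 = 4)
D(a, g) = 1 (D(a, g) = (-3 + 4)² = 1² = 1)
(u(8, 0) + D(-7, -1 + 2))² = ((-5 + 0)/(-3 + 8) + 1)² = (-5/5 + 1)² = ((⅕)*(-5) + 1)² = (-1 + 1)² = 0² = 0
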